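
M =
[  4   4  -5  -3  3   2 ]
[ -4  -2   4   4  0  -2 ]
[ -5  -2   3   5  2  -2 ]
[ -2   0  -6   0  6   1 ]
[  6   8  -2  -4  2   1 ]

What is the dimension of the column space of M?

Row reduce to echelon form.
R2 ← R2 + R1: [0, 2, -1, 1, 3, 0]
R3 ← R3 + (5/4)·R1: [0, 3, -13/4, 5/4, 23/4, 1/2]
R4 ← R4 + (1/2)·R1: [0, 2, -17/2, -3/2, 15/2, 2]
R5 ← R5 − (3/2)·R1: [0, 2, 11/2, 1/2, -5/2, -2]
R3 ← R3 − (3/2)·R2: [0, 0, -7/4, -1/4, 5/4, 1/2]
R4 ← R4 − R2: [0, 0, -15/2, -5/2, 9/2, 2]
R5 ← R5 − R2: [0, 0, 13/2, -1/2, -11/2, -2]
R4 ← R4 − (30/7)·R3: [0, 0, 0, -10/7, -6/7, -1/7]
R5 ← R5 + (26/7)·R3: [0, 0, 0, -10/7, -6/7, -1/7]
R5 ← R5 − R4: [0, 0, 0, 0, 0, 0]
Echelon form has 4 nonzero rows, so rank(M) = 4.
The column space has dimension equal to the rank: 4.

4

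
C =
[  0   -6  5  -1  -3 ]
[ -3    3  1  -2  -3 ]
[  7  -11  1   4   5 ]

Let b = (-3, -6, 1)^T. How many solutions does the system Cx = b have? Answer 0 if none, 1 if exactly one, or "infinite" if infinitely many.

Row reduce the augmented matrix [C | b].
Swap R1 ↔ R2
R3 ← R3 + (7/3)·R1: [0, -4, 10/3, -2/3, -2, -13]
R3 ← R3 − (2/3)·R2: [0, 0, 0, 0, 0, -11]
The echelon form has 3 nonzero rows; the last pivot sits in the augmented column, so rank(C) = 2 but rank([C|b]) = 3.
Since the ranks differ, the system is inconsistent.
It has no solutions.

0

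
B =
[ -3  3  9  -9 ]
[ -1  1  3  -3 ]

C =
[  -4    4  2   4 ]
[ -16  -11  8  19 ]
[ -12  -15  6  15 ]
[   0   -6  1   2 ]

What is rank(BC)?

First compute BC:
[[-144, -126,  63, 162],
 [-48, -42,  21,  54]]
Now row reduce the product.
R2 ← R2 − (1/3)·R1: [0, 0, 0, 0]
1 nonzero row, so rank(BC) = 1.

1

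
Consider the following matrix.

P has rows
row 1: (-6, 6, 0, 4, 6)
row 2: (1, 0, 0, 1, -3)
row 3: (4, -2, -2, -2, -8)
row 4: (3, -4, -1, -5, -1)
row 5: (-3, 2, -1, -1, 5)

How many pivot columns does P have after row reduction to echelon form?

Row reduce to echelon form.
R2 ← R2 + (1/6)·R1: [0, 1, 0, 5/3, -2]
R3 ← R3 + (2/3)·R1: [0, 2, -2, 2/3, -4]
R4 ← R4 + (1/2)·R1: [0, -1, -1, -3, 2]
R5 ← R5 − (1/2)·R1: [0, -1, -1, -3, 2]
R3 ← R3 − (2)·R2: [0, 0, -2, -8/3, 0]
R4 ← R4 + R2: [0, 0, -1, -4/3, 0]
R5 ← R5 + R2: [0, 0, -1, -4/3, 0]
R4 ← R4 − (1/2)·R3: [0, 0, 0, 0, 0]
R5 ← R5 − (1/2)·R3: [0, 0, 0, 0, 0]
Echelon form has 3 nonzero rows, so rank(P) = 3.
Each nonzero row contributes one pivot column: 3 pivot columns.

3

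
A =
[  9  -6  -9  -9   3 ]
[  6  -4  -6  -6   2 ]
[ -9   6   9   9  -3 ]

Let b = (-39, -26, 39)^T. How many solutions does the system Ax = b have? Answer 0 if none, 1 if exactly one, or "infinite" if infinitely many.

Row reduce the augmented matrix [A | b].
R2 ← R2 − (2/3)·R1: [0, 0, 0, 0, 0, 0]
R3 ← R3 + R1: [0, 0, 0, 0, 0, 0]
The echelon form has 1 nonzero rows, and every pivot lies in the first 5 columns, so rank(A) = rank([A|b]) = 1.
The system is consistent.
rank = 1 < 5 unknowns, so there are infinitely many solutions.

infinite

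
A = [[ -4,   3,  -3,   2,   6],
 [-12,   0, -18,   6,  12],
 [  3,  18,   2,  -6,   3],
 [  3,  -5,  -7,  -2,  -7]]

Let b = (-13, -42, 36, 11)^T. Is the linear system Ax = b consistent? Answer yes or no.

yes

Row reduce the augmented matrix [A | b].
R2 ← R2 − (3)·R1: [0, -9, -9, 0, -6, -3]
R3 ← R3 + (3/4)·R1: [0, 81/4, -1/4, -9/2, 15/2, 105/4]
R4 ← R4 + (3/4)·R1: [0, -11/4, -37/4, -1/2, -5/2, 5/4]
R3 ← R3 + (9/4)·R2: [0, 0, -41/2, -9/2, -6, 39/2]
R4 ← R4 − (11/36)·R2: [0, 0, -13/2, -1/2, -2/3, 13/6]
R4 ← R4 − (13/41)·R3: [0, 0, 0, 38/41, 152/123, -494/123]
The echelon form has 4 nonzero rows, and every pivot lies in the first 5 columns, so rank(A) = rank([A|b]) = 4.
The system is consistent.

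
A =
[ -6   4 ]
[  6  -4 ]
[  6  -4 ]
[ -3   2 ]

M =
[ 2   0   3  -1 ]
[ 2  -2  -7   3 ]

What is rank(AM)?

First compute AM:
[[ -4,  -8, -46,  18],
 [  4,   8,  46, -18],
 [  4,   8,  46, -18],
 [ -2,  -4, -23,   9]]
Now row reduce the product.
R2 ← R2 + R1: [0, 0, 0, 0]
R3 ← R3 + R1: [0, 0, 0, 0]
R4 ← R4 − (1/2)·R1: [0, 0, 0, 0]
1 nonzero row, so rank(AM) = 1.

1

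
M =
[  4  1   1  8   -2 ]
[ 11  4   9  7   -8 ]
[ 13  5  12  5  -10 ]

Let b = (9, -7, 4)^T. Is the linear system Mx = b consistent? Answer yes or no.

Row reduce the augmented matrix [M | b].
R2 ← R2 − (11/4)·R1: [0, 5/4, 25/4, -15, -5/2, -127/4]
R3 ← R3 − (13/4)·R1: [0, 7/4, 35/4, -21, -7/2, -101/4]
R3 ← R3 − (7/5)·R2: [0, 0, 0, 0, 0, 96/5]
The echelon form has 3 nonzero rows; the last pivot sits in the augmented column, so rank(M) = 2 but rank([M|b]) = 3.
Since the ranks differ, the system is inconsistent.

no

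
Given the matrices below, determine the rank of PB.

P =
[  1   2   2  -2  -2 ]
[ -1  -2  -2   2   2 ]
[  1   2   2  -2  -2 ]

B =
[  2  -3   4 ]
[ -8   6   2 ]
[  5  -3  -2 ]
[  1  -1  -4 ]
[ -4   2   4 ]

First compute PB:
[[  2,   1,   4],
 [ -2,  -1,  -4],
 [  2,   1,   4]]
Now row reduce the product.
R2 ← R2 + R1: [0, 0, 0]
R3 ← R3 − R1: [0, 0, 0]
1 nonzero row, so rank(PB) = 1.

1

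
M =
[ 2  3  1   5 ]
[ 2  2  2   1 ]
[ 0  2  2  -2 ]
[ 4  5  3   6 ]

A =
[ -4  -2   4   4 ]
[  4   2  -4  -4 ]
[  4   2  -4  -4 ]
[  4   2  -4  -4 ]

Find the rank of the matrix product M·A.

First compute MA:
[[ 28,  14, -28, -28],
 [ 12,   6, -12, -12],
 [  8,   4,  -8,  -8],
 [ 40,  20, -40, -40]]
Now row reduce the product.
R2 ← R2 − (3/7)·R1: [0, 0, 0, 0]
R3 ← R3 − (2/7)·R1: [0, 0, 0, 0]
R4 ← R4 − (10/7)·R1: [0, 0, 0, 0]
1 nonzero row, so rank(MA) = 1.

1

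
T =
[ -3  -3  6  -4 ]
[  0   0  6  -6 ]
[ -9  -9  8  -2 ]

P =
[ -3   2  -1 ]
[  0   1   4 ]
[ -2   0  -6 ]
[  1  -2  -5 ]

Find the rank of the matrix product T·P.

First compute TP:
[[ -7,  -1, -25],
 [-18,  12,  -6],
 [  9, -23, -65]]
Now row reduce the product.
R2 ← R2 − (18/7)·R1: [0, 102/7, 408/7]
R3 ← R3 + (9/7)·R1: [0, -170/7, -680/7]
R3 ← R3 + (5/3)·R2: [0, 0, 0]
2 nonzero rows, so rank(TP) = 2.

2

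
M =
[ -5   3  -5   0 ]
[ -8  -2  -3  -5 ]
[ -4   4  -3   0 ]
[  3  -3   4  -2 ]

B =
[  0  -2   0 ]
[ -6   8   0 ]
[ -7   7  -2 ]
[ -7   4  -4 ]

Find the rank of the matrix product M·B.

3

First compute MB:
[[ 17,  -1,  10],
 [ 68, -41,  26],
 [ -3,  19,   6],
 [  4, -10,   0]]
Now row reduce the product.
R2 ← R2 − (4)·R1: [0, -37, -14]
R3 ← R3 + (3/17)·R1: [0, 320/17, 132/17]
R4 ← R4 − (4/17)·R1: [0, -166/17, -40/17]
R3 ← R3 + (320/629)·R2: [0, 0, 404/629]
R4 ← R4 − (166/629)·R2: [0, 0, 844/629]
R4 ← R4 − (211/101)·R3: [0, 0, 0]
3 nonzero rows, so rank(MB) = 3.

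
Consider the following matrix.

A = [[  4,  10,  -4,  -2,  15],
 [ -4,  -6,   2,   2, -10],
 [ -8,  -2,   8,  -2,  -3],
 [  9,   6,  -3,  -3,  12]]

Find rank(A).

3

Row reduce to echelon form.
R2 ← R2 + R1: [0, 4, -2, 0, 5]
R3 ← R3 + (2)·R1: [0, 18, 0, -6, 27]
R4 ← R4 − (9/4)·R1: [0, -33/2, 6, 3/2, -87/4]
R3 ← R3 − (9/2)·R2: [0, 0, 9, -6, 9/2]
R4 ← R4 + (33/8)·R2: [0, 0, -9/4, 3/2, -9/8]
R4 ← R4 + (1/4)·R3: [0, 0, 0, 0, 0]
Echelon form has 3 nonzero rows, so rank(A) = 3.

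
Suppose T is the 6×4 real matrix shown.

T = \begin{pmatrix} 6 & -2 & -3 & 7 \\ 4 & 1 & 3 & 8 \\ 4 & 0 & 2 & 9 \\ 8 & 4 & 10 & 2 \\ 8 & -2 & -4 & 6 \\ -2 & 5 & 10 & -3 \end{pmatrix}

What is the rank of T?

4

Row reduce to echelon form.
R2 ← R2 − (2/3)·R1: [0, 7/3, 5, 10/3]
R3 ← R3 − (2/3)·R1: [0, 4/3, 4, 13/3]
R4 ← R4 − (4/3)·R1: [0, 20/3, 14, -22/3]
R5 ← R5 − (4/3)·R1: [0, 2/3, 0, -10/3]
R6 ← R6 + (1/3)·R1: [0, 13/3, 9, -2/3]
R3 ← R3 − (4/7)·R2: [0, 0, 8/7, 17/7]
R4 ← R4 − (20/7)·R2: [0, 0, -2/7, -118/7]
R5 ← R5 − (2/7)·R2: [0, 0, -10/7, -30/7]
R6 ← R6 − (13/7)·R2: [0, 0, -2/7, -48/7]
R4 ← R4 + (1/4)·R3: [0, 0, 0, -65/4]
R5 ← R5 + (5/4)·R3: [0, 0, 0, -5/4]
R6 ← R6 + (1/4)·R3: [0, 0, 0, -25/4]
R5 ← R5 − (1/13)·R4: [0, 0, 0, 0]
R6 ← R6 − (5/13)·R4: [0, 0, 0, 0]
Echelon form has 4 nonzero rows, so rank(T) = 4.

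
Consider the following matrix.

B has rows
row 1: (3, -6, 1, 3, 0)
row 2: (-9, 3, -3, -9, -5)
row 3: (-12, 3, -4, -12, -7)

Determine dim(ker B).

Row reduce to echelon form.
R2 ← R2 + (3)·R1: [0, -15, 0, 0, -5]
R3 ← R3 + (4)·R1: [0, -21, 0, 0, -7]
R3 ← R3 − (7/5)·R2: [0, 0, 0, 0, 0]
2 nonzero rows, so rank(B) = 2.
B has 5 columns; by rank–nullity, nullity = 5 − 2 = 3.

3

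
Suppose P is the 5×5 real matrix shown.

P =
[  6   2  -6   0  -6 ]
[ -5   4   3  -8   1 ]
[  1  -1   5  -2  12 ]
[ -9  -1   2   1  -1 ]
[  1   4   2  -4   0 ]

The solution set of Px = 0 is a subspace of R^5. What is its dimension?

0

Row reduce to echelon form.
R2 ← R2 + (5/6)·R1: [0, 17/3, -2, -8, -4]
R3 ← R3 − (1/6)·R1: [0, -4/3, 6, -2, 13]
R4 ← R4 + (3/2)·R1: [0, 2, -7, 1, -10]
R5 ← R5 − (1/6)·R1: [0, 11/3, 3, -4, 1]
R3 ← R3 + (4/17)·R2: [0, 0, 94/17, -66/17, 205/17]
R4 ← R4 − (6/17)·R2: [0, 0, -107/17, 65/17, -146/17]
R5 ← R5 − (11/17)·R2: [0, 0, 73/17, 20/17, 61/17]
R4 ← R4 + (107/94)·R3: [0, 0, 0, -28/47, 483/94]
R5 ← R5 − (73/94)·R3: [0, 0, 0, 197/47, -543/94]
R5 ← R5 + (197/28)·R4: [0, 0, 0, 0, 243/8]
5 nonzero rows, so rank(P) = 5.
P has 5 columns; by rank–nullity, nullity = 5 − 5 = 0.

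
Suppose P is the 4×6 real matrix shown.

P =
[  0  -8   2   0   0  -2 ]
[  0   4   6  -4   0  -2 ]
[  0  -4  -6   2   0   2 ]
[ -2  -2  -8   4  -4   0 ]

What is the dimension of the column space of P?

Row reduce to echelon form.
Swap R1 ↔ R4
R3 ← R3 + R2: [0, 0, 0, -2, 0, 0]
R4 ← R4 + (2)·R2: [0, 0, 14, -8, 0, -6]
Swap R3 ↔ R4
Echelon form has 4 nonzero rows, so rank(P) = 4.
The column space has dimension equal to the rank: 4.

4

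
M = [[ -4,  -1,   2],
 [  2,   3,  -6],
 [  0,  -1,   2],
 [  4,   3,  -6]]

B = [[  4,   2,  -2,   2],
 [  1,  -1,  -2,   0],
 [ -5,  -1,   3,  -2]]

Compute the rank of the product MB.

First compute MB:
[[-27,  -9,  16, -12],
 [ 41,   7, -28,  16],
 [-11,  -1,   8,  -4],
 [ 49,  11, -32,  20]]
Now row reduce the product.
R2 ← R2 + (41/27)·R1: [0, -20/3, -100/27, -20/9]
R3 ← R3 − (11/27)·R1: [0, 8/3, 40/27, 8/9]
R4 ← R4 + (49/27)·R1: [0, -16/3, -80/27, -16/9]
R3 ← R3 + (2/5)·R2: [0, 0, 0, 0]
R4 ← R4 − (4/5)·R2: [0, 0, 0, 0]
2 nonzero rows, so rank(MB) = 2.

2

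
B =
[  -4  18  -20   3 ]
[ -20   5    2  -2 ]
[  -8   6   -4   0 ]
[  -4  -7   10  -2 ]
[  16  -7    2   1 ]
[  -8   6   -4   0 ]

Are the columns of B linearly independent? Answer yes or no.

Row reduce B to echelon form.
R2 ← R2 − (5)·R1: [0, -85, 102, -17]
R3 ← R3 − (2)·R1: [0, -30, 36, -6]
R4 ← R4 − R1: [0, -25, 30, -5]
R5 ← R5 + (4)·R1: [0, 65, -78, 13]
R6 ← R6 − (2)·R1: [0, -30, 36, -6]
R3 ← R3 − (6/17)·R2: [0, 0, 0, 0]
R4 ← R4 − (5/17)·R2: [0, 0, 0, 0]
R5 ← R5 + (13/17)·R2: [0, 0, 0, 0]
R6 ← R6 − (6/17)·R2: [0, 0, 0, 0]
2 pivots among 4 columns.
Only 2 < 4 pivot columns, so the columns are linearly dependent.

no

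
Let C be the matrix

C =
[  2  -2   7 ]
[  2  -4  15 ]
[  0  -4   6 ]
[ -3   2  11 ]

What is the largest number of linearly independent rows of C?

3

Row reduce to echelon form.
R2 ← R2 − R1: [0, -2, 8]
R4 ← R4 + (3/2)·R1: [0, -1, 43/2]
R3 ← R3 − (2)·R2: [0, 0, -10]
R4 ← R4 − (1/2)·R2: [0, 0, 35/2]
R4 ← R4 + (7/4)·R3: [0, 0, 0]
Echelon form has 3 nonzero rows, so rank(C) = 3.
The rank gives the maximum number of linearly independent rows: 3.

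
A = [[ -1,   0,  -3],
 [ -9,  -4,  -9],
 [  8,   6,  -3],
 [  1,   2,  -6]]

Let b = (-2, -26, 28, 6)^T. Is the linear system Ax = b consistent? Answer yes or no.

Row reduce the augmented matrix [A | b].
R2 ← R2 − (9)·R1: [0, -4, 18, -8]
R3 ← R3 + (8)·R1: [0, 6, -27, 12]
R4 ← R4 + R1: [0, 2, -9, 4]
R3 ← R3 + (3/2)·R2: [0, 0, 0, 0]
R4 ← R4 + (1/2)·R2: [0, 0, 0, 0]
The echelon form has 2 nonzero rows, and every pivot lies in the first 3 columns, so rank(A) = rank([A|b]) = 2.
The system is consistent.

yes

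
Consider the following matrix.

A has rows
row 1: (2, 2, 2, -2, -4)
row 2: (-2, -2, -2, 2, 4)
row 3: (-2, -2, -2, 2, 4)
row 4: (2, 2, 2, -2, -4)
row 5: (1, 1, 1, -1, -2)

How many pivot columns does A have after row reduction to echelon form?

1

Row reduce to echelon form.
R2 ← R2 + R1: [0, 0, 0, 0, 0]
R3 ← R3 + R1: [0, 0, 0, 0, 0]
R4 ← R4 − R1: [0, 0, 0, 0, 0]
R5 ← R5 − (1/2)·R1: [0, 0, 0, 0, 0]
Echelon form has 1 nonzero row, so rank(A) = 1.
Each nonzero row contributes one pivot column: 1 pivot columns.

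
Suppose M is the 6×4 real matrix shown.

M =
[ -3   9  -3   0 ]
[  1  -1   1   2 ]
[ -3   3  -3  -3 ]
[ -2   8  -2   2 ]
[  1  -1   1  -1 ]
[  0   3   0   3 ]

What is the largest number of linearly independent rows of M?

3

Row reduce to echelon form.
R2 ← R2 + (1/3)·R1: [0, 2, 0, 2]
R3 ← R3 − R1: [0, -6, 0, -3]
R4 ← R4 − (2/3)·R1: [0, 2, 0, 2]
R5 ← R5 + (1/3)·R1: [0, 2, 0, -1]
R3 ← R3 + (3)·R2: [0, 0, 0, 3]
R4 ← R4 − R2: [0, 0, 0, 0]
R5 ← R5 − R2: [0, 0, 0, -3]
R6 ← R6 − (3/2)·R2: [0, 0, 0, 0]
R5 ← R5 + R3: [0, 0, 0, 0]
Echelon form has 3 nonzero rows, so rank(M) = 3.
The rank gives the maximum number of linearly independent rows: 3.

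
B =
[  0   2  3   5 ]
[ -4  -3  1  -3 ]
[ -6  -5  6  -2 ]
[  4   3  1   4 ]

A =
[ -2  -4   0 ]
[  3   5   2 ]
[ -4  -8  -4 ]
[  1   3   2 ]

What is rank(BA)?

First compute BA:
[[ -1,   1,   2],
 [ -8, -16, -16],
 [-29, -55, -38],
 [  1,   3,  10]]
Now row reduce the product.
R2 ← R2 − (8)·R1: [0, -24, -32]
R3 ← R3 − (29)·R1: [0, -84, -96]
R4 ← R4 + R1: [0, 4, 12]
R3 ← R3 − (7/2)·R2: [0, 0, 16]
R4 ← R4 + (1/6)·R2: [0, 0, 20/3]
R4 ← R4 − (5/12)·R3: [0, 0, 0]
3 nonzero rows, so rank(BA) = 3.

3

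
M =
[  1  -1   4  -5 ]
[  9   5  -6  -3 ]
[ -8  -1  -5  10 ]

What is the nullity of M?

1

Row reduce to echelon form.
R2 ← R2 − (9)·R1: [0, 14, -42, 42]
R3 ← R3 + (8)·R1: [0, -9, 27, -30]
R3 ← R3 + (9/14)·R2: [0, 0, 0, -3]
3 nonzero rows, so rank(M) = 3.
M has 4 columns; by rank–nullity, nullity = 4 − 3 = 1.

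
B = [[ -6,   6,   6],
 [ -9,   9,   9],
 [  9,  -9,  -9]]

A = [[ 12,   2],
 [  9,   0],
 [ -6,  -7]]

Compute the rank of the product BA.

First compute BA:
[[-54, -54],
 [-81, -81],
 [ 81,  81]]
Now row reduce the product.
R2 ← R2 − (3/2)·R1: [0, 0]
R3 ← R3 + (3/2)·R1: [0, 0]
1 nonzero row, so rank(BA) = 1.

1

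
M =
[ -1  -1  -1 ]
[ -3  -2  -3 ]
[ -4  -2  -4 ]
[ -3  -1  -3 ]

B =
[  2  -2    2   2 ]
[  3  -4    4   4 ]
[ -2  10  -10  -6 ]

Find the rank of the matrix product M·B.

First compute MB:
[[ -3,  -4,   4,   0],
 [ -6, -16,  16,   4],
 [ -6, -24,  24,   8],
 [ -3, -20,  20,   8]]
Now row reduce the product.
R2 ← R2 − (2)·R1: [0, -8, 8, 4]
R3 ← R3 − (2)·R1: [0, -16, 16, 8]
R4 ← R4 − R1: [0, -16, 16, 8]
R3 ← R3 − (2)·R2: [0, 0, 0, 0]
R4 ← R4 − (2)·R2: [0, 0, 0, 0]
2 nonzero rows, so rank(MB) = 2.

2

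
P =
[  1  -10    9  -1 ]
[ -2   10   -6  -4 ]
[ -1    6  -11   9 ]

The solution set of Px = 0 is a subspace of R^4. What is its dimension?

Row reduce to echelon form.
R2 ← R2 + (2)·R1: [0, -10, 12, -6]
R3 ← R3 + R1: [0, -4, -2, 8]
R3 ← R3 − (2/5)·R2: [0, 0, -34/5, 52/5]
3 nonzero rows, so rank(P) = 3.
P has 4 columns; by rank–nullity, nullity = 4 − 3 = 1.

1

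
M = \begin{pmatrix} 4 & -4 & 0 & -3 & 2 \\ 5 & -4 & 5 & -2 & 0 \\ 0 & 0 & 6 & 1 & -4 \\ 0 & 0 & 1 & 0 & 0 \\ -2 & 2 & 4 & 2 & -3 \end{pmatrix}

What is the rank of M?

Row reduce to echelon form.
R2 ← R2 − (5/4)·R1: [0, 1, 5, 7/4, -5/2]
R5 ← R5 + (1/2)·R1: [0, 0, 4, 1/2, -2]
R4 ← R4 − (1/6)·R3: [0, 0, 0, -1/6, 2/3]
R5 ← R5 − (2/3)·R3: [0, 0, 0, -1/6, 2/3]
R5 ← R5 − R4: [0, 0, 0, 0, 0]
Echelon form has 4 nonzero rows, so rank(M) = 4.

4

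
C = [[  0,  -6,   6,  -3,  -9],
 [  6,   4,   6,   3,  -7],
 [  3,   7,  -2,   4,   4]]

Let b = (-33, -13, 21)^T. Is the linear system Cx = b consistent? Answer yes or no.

Row reduce the augmented matrix [C | b].
Swap R1 ↔ R2
R3 ← R3 − (1/2)·R1: [0, 5, -5, 5/2, 15/2, 55/2]
R3 ← R3 + (5/6)·R2: [0, 0, 0, 0, 0, 0]
The echelon form has 2 nonzero rows, and every pivot lies in the first 5 columns, so rank(C) = rank([C|b]) = 2.
The system is consistent.

yes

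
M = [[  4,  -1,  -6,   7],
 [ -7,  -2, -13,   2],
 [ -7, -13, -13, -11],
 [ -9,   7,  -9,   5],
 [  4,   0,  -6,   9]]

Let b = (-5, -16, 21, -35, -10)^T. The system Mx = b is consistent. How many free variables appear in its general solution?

0

Row reduce the augmented matrix [M | b].
R2 ← R2 + (7/4)·R1: [0, -15/4, -47/2, 57/4, -99/4]
R3 ← R3 + (7/4)·R1: [0, -59/4, -47/2, 5/4, 49/4]
R4 ← R4 + (9/4)·R1: [0, 19/4, -45/2, 83/4, -185/4]
R5 ← R5 − R1: [0, 1, 0, 2, -5]
R3 ← R3 − (59/15)·R2: [0, 0, 1034/15, -274/5, 548/5]
R4 ← R4 + (19/15)·R2: [0, 0, -784/15, 194/5, -388/5]
R5 ← R5 + (4/15)·R2: [0, 0, -94/15, 29/5, -58/5]
R4 ← R4 + (392/517)·R3: [0, 0, 0, -1422/517, 2844/517]
R5 ← R5 + (1/11)·R3: [0, 0, 0, 9/11, -18/11]
R5 ← R5 + (47/158)·R4: [0, 0, 0, 0, 0]
The echelon form has 4 nonzero rows, and every pivot lies in the first 4 columns, so rank(M) = rank([M|b]) = 4.
The system is consistent.
Free variables = (unknowns) − (rank) = 4 − 4 = 0.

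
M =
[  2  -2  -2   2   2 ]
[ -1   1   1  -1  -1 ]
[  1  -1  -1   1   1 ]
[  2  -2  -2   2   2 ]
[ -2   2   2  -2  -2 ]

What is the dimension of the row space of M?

1

Row reduce to echelon form.
R2 ← R2 + (1/2)·R1: [0, 0, 0, 0, 0]
R3 ← R3 − (1/2)·R1: [0, 0, 0, 0, 0]
R4 ← R4 − R1: [0, 0, 0, 0, 0]
R5 ← R5 + R1: [0, 0, 0, 0, 0]
Echelon form has 1 nonzero row, so rank(M) = 1.
The row space has dimension equal to the rank: 1.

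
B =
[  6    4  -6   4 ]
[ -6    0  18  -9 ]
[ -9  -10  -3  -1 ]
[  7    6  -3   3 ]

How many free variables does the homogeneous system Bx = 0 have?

2

Row reduce to echelon form.
R2 ← R2 + R1: [0, 4, 12, -5]
R3 ← R3 + (3/2)·R1: [0, -4, -12, 5]
R4 ← R4 − (7/6)·R1: [0, 4/3, 4, -5/3]
R3 ← R3 + R2: [0, 0, 0, 0]
R4 ← R4 − (1/3)·R2: [0, 0, 0, 0]
2 nonzero rows, so rank(B) = 2.
B has 4 columns; by rank–nullity, nullity = 4 − 2 = 2.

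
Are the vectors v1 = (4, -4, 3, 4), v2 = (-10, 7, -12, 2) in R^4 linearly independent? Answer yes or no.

Form the matrix with these vectors as rows and row reduce.
R2 ← R2 + (5/2)·R1: [0, -3, -9/2, 12]
2 nonzero rows, so the 2 vectors span a space of dimension 2.
Since 2 = 2, the vectors are linearly independent.

yes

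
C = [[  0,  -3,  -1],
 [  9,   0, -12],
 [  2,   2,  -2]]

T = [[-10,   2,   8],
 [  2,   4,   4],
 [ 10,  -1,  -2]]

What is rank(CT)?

2

First compute CT:
[[-16, -11, -10],
 [-210,  30,  96],
 [-36,  14,  28]]
Now row reduce the product.
R2 ← R2 − (105/8)·R1: [0, 1395/8, 909/4]
R3 ← R3 − (9/4)·R1: [0, 155/4, 101/2]
R3 ← R3 − (2/9)·R2: [0, 0, 0]
2 nonzero rows, so rank(CT) = 2.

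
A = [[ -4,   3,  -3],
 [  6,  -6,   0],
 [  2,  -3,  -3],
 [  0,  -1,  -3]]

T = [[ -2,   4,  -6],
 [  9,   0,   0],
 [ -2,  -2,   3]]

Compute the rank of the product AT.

2

First compute AT:
[[ 41, -10,  15],
 [-66,  24, -36],
 [-25,  14, -21],
 [ -3,   6,  -9]]
Now row reduce the product.
R2 ← R2 + (66/41)·R1: [0, 324/41, -486/41]
R3 ← R3 + (25/41)·R1: [0, 324/41, -486/41]
R4 ← R4 + (3/41)·R1: [0, 216/41, -324/41]
R3 ← R3 − R2: [0, 0, 0]
R4 ← R4 − (2/3)·R2: [0, 0, 0]
2 nonzero rows, so rank(AT) = 2.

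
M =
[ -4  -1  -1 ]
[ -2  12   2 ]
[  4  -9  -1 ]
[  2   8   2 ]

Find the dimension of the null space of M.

1

Row reduce to echelon form.
R2 ← R2 − (1/2)·R1: [0, 25/2, 5/2]
R3 ← R3 + R1: [0, -10, -2]
R4 ← R4 + (1/2)·R1: [0, 15/2, 3/2]
R3 ← R3 + (4/5)·R2: [0, 0, 0]
R4 ← R4 − (3/5)·R2: [0, 0, 0]
2 nonzero rows, so rank(M) = 2.
M has 3 columns; by rank–nullity, nullity = 3 − 2 = 1.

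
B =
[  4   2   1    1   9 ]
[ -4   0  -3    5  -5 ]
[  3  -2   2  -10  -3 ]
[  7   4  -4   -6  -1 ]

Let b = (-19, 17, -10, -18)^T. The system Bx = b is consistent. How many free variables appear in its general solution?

Row reduce the augmented matrix [B | b].
R2 ← R2 + R1: [0, 2, -2, 6, 4, -2]
R3 ← R3 − (3/4)·R1: [0, -7/2, 5/4, -43/4, -39/4, 17/4]
R4 ← R4 − (7/4)·R1: [0, 1/2, -23/4, -31/4, -67/4, 61/4]
R3 ← R3 + (7/4)·R2: [0, 0, -9/4, -1/4, -11/4, 3/4]
R4 ← R4 − (1/4)·R2: [0, 0, -21/4, -37/4, -71/4, 63/4]
R4 ← R4 − (7/3)·R3: [0, 0, 0, -26/3, -34/3, 14]
The echelon form has 4 nonzero rows, and every pivot lies in the first 5 columns, so rank(B) = rank([B|b]) = 4.
The system is consistent.
Free variables = (unknowns) − (rank) = 5 − 4 = 1.

1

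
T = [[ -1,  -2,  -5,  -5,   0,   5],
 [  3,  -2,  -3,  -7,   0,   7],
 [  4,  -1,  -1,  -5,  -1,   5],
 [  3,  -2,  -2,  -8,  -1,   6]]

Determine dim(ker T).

2

Row reduce to echelon form.
R2 ← R2 + (3)·R1: [0, -8, -18, -22, 0, 22]
R3 ← R3 + (4)·R1: [0, -9, -21, -25, -1, 25]
R4 ← R4 + (3)·R1: [0, -8, -17, -23, -1, 21]
R3 ← R3 − (9/8)·R2: [0, 0, -3/4, -1/4, -1, 1/4]
R4 ← R4 − R2: [0, 0, 1, -1, -1, -1]
R4 ← R4 + (4/3)·R3: [0, 0, 0, -4/3, -7/3, -2/3]
4 nonzero rows, so rank(T) = 4.
T has 6 columns; by rank–nullity, nullity = 6 − 4 = 2.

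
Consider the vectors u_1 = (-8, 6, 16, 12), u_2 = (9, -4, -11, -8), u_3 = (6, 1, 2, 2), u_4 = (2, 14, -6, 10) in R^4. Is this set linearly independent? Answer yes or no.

no

Form the matrix with these vectors as rows and row reduce.
R2 ← R2 + (9/8)·R1: [0, 11/4, 7, 11/2]
R3 ← R3 + (3/4)·R1: [0, 11/2, 14, 11]
R4 ← R4 + (1/4)·R1: [0, 31/2, -2, 13]
R3 ← R3 − (2)·R2: [0, 0, 0, 0]
R4 ← R4 − (62/11)·R2: [0, 0, -456/11, -18]
Swap R3 ↔ R4
3 nonzero rows, so the 4 vectors span a space of dimension 3.
Since 3 < 4, the vectors are linearly dependent.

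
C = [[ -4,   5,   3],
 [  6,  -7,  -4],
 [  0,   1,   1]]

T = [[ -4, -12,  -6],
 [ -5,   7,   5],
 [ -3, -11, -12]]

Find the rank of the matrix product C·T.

First compute CT:
[[-18,  50,  13],
 [ 23, -77, -23],
 [ -8,  -4,  -7]]
Now row reduce the product.
R2 ← R2 + (23/18)·R1: [0, -118/9, -115/18]
R3 ← R3 − (4/9)·R1: [0, -236/9, -115/9]
R3 ← R3 − (2)·R2: [0, 0, 0]
2 nonzero rows, so rank(CT) = 2.

2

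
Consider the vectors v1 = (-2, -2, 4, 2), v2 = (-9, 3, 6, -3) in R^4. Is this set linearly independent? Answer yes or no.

yes

Form the matrix with these vectors as rows and row reduce.
R2 ← R2 − (9/2)·R1: [0, 12, -12, -12]
2 nonzero rows, so the 2 vectors span a space of dimension 2.
Since 2 = 2, the vectors are linearly independent.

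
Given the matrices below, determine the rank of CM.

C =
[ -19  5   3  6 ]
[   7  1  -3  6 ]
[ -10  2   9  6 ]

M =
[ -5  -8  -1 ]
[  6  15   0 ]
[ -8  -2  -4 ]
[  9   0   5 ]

First compute CM:
[[155, 221,  37],
 [ 49, -35,  35],
 [ 44,  92,   4]]
Now row reduce the product.
R2 ← R2 − (49/155)·R1: [0, -16254/155, 3612/155]
R3 ← R3 − (44/155)·R1: [0, 4536/155, -1008/155]
R3 ← R3 + (12/43)·R2: [0, 0, 0]
2 nonzero rows, so rank(CM) = 2.

2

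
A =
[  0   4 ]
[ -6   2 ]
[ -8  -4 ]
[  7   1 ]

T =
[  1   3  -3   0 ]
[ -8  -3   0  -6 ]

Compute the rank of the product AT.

First compute AT:
[[-32, -12,   0, -24],
 [-22, -24,  18, -12],
 [ 24, -12,  24,  24],
 [ -1,  18, -21,  -6]]
Now row reduce the product.
R2 ← R2 − (11/16)·R1: [0, -63/4, 18, 9/2]
R3 ← R3 + (3/4)·R1: [0, -21, 24, 6]
R4 ← R4 − (1/32)·R1: [0, 147/8, -21, -21/4]
R3 ← R3 − (4/3)·R2: [0, 0, 0, 0]
R4 ← R4 + (7/6)·R2: [0, 0, 0, 0]
2 nonzero rows, so rank(AT) = 2.

2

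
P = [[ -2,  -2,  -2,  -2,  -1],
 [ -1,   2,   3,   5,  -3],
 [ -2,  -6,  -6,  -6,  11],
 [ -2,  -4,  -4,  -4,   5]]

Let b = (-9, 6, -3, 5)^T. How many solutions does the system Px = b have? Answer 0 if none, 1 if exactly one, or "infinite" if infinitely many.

0

Row reduce the augmented matrix [P | b].
R2 ← R2 − (1/2)·R1: [0, 3, 4, 6, -5/2, 21/2]
R3 ← R3 − R1: [0, -4, -4, -4, 12, 6]
R4 ← R4 − R1: [0, -2, -2, -2, 6, 14]
R3 ← R3 + (4/3)·R2: [0, 0, 4/3, 4, 26/3, 20]
R4 ← R4 + (2/3)·R2: [0, 0, 2/3, 2, 13/3, 21]
R4 ← R4 − (1/2)·R3: [0, 0, 0, 0, 0, 11]
The echelon form has 4 nonzero rows; the last pivot sits in the augmented column, so rank(P) = 3 but rank([P|b]) = 4.
Since the ranks differ, the system is inconsistent.
It has no solutions.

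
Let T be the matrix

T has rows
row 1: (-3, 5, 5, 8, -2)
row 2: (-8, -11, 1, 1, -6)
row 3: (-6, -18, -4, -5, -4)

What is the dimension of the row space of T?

3

Row reduce to echelon form.
R2 ← R2 − (8/3)·R1: [0, -73/3, -37/3, -61/3, -2/3]
R3 ← R3 − (2)·R1: [0, -28, -14, -21, 0]
R3 ← R3 − (84/73)·R2: [0, 0, 14/73, 175/73, 56/73]
Echelon form has 3 nonzero rows, so rank(T) = 3.
The row space has dimension equal to the rank: 3.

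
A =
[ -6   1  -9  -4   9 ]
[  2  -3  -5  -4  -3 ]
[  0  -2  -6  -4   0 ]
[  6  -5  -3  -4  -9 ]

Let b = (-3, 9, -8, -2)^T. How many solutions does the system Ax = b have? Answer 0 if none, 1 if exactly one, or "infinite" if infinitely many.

0

Row reduce the augmented matrix [A | b].
R2 ← R2 + (1/3)·R1: [0, -8/3, -8, -16/3, 0, 8]
R4 ← R4 + R1: [0, -4, -12, -8, 0, -5]
R3 ← R3 − (3/4)·R2: [0, 0, 0, 0, 0, -14]
R4 ← R4 − (3/2)·R2: [0, 0, 0, 0, 0, -17]
R4 ← R4 − (17/14)·R3: [0, 0, 0, 0, 0, 0]
The echelon form has 3 nonzero rows; the last pivot sits in the augmented column, so rank(A) = 2 but rank([A|b]) = 3.
Since the ranks differ, the system is inconsistent.
It has no solutions.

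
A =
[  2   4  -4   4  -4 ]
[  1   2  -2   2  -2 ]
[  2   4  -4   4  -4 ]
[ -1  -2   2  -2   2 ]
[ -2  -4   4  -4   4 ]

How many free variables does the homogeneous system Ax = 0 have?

4

Row reduce to echelon form.
R2 ← R2 − (1/2)·R1: [0, 0, 0, 0, 0]
R3 ← R3 − R1: [0, 0, 0, 0, 0]
R4 ← R4 + (1/2)·R1: [0, 0, 0, 0, 0]
R5 ← R5 + R1: [0, 0, 0, 0, 0]
1 nonzero row, so rank(A) = 1.
A has 5 columns; by rank–nullity, nullity = 5 − 1 = 4.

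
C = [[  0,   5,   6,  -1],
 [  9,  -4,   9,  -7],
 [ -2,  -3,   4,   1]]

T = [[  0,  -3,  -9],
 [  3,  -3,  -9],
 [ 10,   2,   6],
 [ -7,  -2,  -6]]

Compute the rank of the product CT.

First compute CT:
[[ 82,  -1,  -3],
 [127,  17,  51],
 [ 24,  21,  63]]
Now row reduce the product.
R2 ← R2 − (127/82)·R1: [0, 1521/82, 4563/82]
R3 ← R3 − (12/41)·R1: [0, 873/41, 2619/41]
R3 ← R3 − (194/169)·R2: [0, 0, 0]
2 nonzero rows, so rank(CT) = 2.

2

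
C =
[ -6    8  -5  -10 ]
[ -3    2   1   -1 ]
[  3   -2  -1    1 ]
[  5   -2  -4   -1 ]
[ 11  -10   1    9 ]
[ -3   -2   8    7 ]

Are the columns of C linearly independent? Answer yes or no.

Row reduce C to echelon form.
R2 ← R2 − (1/2)·R1: [0, -2, 7/2, 4]
R3 ← R3 + (1/2)·R1: [0, 2, -7/2, -4]
R4 ← R4 + (5/6)·R1: [0, 14/3, -49/6, -28/3]
R5 ← R5 + (11/6)·R1: [0, 14/3, -49/6, -28/3]
R6 ← R6 − (1/2)·R1: [0, -6, 21/2, 12]
R3 ← R3 + R2: [0, 0, 0, 0]
R4 ← R4 + (7/3)·R2: [0, 0, 0, 0]
R5 ← R5 + (7/3)·R2: [0, 0, 0, 0]
R6 ← R6 − (3)·R2: [0, 0, 0, 0]
2 pivots among 4 columns.
Only 2 < 4 pivot columns, so the columns are linearly dependent.

no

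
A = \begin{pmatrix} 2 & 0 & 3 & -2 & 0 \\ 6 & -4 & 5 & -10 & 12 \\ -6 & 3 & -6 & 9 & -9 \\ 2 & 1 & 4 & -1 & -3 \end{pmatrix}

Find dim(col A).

2

Row reduce to echelon form.
R2 ← R2 − (3)·R1: [0, -4, -4, -4, 12]
R3 ← R3 + (3)·R1: [0, 3, 3, 3, -9]
R4 ← R4 − R1: [0, 1, 1, 1, -3]
R3 ← R3 + (3/4)·R2: [0, 0, 0, 0, 0]
R4 ← R4 + (1/4)·R2: [0, 0, 0, 0, 0]
Echelon form has 2 nonzero rows, so rank(A) = 2.
The column space has dimension equal to the rank: 2.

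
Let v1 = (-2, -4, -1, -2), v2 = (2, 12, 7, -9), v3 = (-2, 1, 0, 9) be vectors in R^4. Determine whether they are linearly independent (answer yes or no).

Form the matrix with these vectors as rows and row reduce.
R2 ← R2 + R1: [0, 8, 6, -11]
R3 ← R3 − R1: [0, 5, 1, 11]
R3 ← R3 − (5/8)·R2: [0, 0, -11/4, 143/8]
3 nonzero rows, so the 3 vectors span a space of dimension 3.
Since 3 = 3, the vectors are linearly independent.

yes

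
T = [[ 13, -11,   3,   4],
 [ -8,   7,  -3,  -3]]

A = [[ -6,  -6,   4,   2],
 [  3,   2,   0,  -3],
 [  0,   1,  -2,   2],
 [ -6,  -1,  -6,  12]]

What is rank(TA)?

First compute TA:
[[-135, -101,  22, 113],
 [ 87,  62,  -8, -79]]
Now row reduce the product.
R2 ← R2 + (29/45)·R1: [0, -139/45, 278/45, -278/45]
2 nonzero rows, so rank(TA) = 2.

2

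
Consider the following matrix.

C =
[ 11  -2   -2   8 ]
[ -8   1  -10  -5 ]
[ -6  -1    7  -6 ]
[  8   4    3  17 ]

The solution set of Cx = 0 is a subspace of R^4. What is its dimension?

Row reduce to echelon form.
R2 ← R2 + (8/11)·R1: [0, -5/11, -126/11, 9/11]
R3 ← R3 + (6/11)·R1: [0, -23/11, 65/11, -18/11]
R4 ← R4 − (8/11)·R1: [0, 60/11, 49/11, 123/11]
R3 ← R3 − (23/5)·R2: [0, 0, 293/5, -27/5]
R4 ← R4 + (12)·R2: [0, 0, -133, 21]
R4 ← R4 + (665/293)·R3: [0, 0, 0, 2562/293]
4 nonzero rows, so rank(C) = 4.
C has 4 columns; by rank–nullity, nullity = 4 − 4 = 0.

0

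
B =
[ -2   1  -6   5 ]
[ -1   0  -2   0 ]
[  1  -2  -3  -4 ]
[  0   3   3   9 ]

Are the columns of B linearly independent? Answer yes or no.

Row reduce B to echelon form.
R2 ← R2 − (1/2)·R1: [0, -1/2, 1, -5/2]
R3 ← R3 + (1/2)·R1: [0, -3/2, -6, -3/2]
R3 ← R3 − (3)·R2: [0, 0, -9, 6]
R4 ← R4 + (6)·R2: [0, 0, 9, -6]
R4 ← R4 + R3: [0, 0, 0, 0]
3 pivots among 4 columns.
Only 3 < 4 pivot columns, so the columns are linearly dependent.

no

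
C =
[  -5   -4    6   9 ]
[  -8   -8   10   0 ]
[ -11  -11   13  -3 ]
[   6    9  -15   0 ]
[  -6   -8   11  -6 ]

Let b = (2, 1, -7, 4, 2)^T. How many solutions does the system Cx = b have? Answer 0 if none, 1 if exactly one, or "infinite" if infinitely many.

0

Row reduce the augmented matrix [C | b].
R2 ← R2 − (8/5)·R1: [0, -8/5, 2/5, -72/5, -11/5]
R3 ← R3 − (11/5)·R1: [0, -11/5, -1/5, -114/5, -57/5]
R4 ← R4 + (6/5)·R1: [0, 21/5, -39/5, 54/5, 32/5]
R5 ← R5 − (6/5)·R1: [0, -16/5, 19/5, -84/5, -2/5]
R3 ← R3 − (11/8)·R2: [0, 0, -3/4, -3, -67/8]
R4 ← R4 + (21/8)·R2: [0, 0, -27/4, -27, 5/8]
R5 ← R5 − (2)·R2: [0, 0, 3, 12, 4]
R4 ← R4 − (9)·R3: [0, 0, 0, 0, 76]
R5 ← R5 + (4)·R3: [0, 0, 0, 0, -59/2]
R5 ← R5 + (59/152)·R4: [0, 0, 0, 0, 0]
The echelon form has 4 nonzero rows; the last pivot sits in the augmented column, so rank(C) = 3 but rank([C|b]) = 4.
Since the ranks differ, the system is inconsistent.
It has no solutions.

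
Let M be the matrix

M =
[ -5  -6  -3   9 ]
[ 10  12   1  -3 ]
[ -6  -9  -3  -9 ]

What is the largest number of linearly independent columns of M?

3

Row reduce to echelon form.
R2 ← R2 + (2)·R1: [0, 0, -5, 15]
R3 ← R3 − (6/5)·R1: [0, -9/5, 3/5, -99/5]
Swap R2 ↔ R3
Echelon form has 3 nonzero rows, so rank(M) = 3.
The rank gives the maximum number of linearly independent columns: 3.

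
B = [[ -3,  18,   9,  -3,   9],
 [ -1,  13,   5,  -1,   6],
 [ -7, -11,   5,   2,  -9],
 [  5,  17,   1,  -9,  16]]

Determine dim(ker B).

1

Row reduce to echelon form.
R2 ← R2 − (1/3)·R1: [0, 7, 2, 0, 3]
R3 ← R3 − (7/3)·R1: [0, -53, -16, 9, -30]
R4 ← R4 + (5/3)·R1: [0, 47, 16, -14, 31]
R3 ← R3 + (53/7)·R2: [0, 0, -6/7, 9, -51/7]
R4 ← R4 − (47/7)·R2: [0, 0, 18/7, -14, 76/7]
R4 ← R4 + (3)·R3: [0, 0, 0, 13, -11]
4 nonzero rows, so rank(B) = 4.
B has 5 columns; by rank–nullity, nullity = 5 − 4 = 1.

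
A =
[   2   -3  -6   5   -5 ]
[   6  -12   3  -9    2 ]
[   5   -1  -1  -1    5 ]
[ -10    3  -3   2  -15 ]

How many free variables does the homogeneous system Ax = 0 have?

Row reduce to echelon form.
R2 ← R2 − (3)·R1: [0, -3, 21, -24, 17]
R3 ← R3 − (5/2)·R1: [0, 13/2, 14, -27/2, 35/2]
R4 ← R4 + (5)·R1: [0, -12, -33, 27, -40]
R3 ← R3 + (13/6)·R2: [0, 0, 119/2, -131/2, 163/3]
R4 ← R4 − (4)·R2: [0, 0, -117, 123, -108]
R4 ← R4 + (234/119)·R3: [0, 0, 0, -690/119, -138/119]
4 nonzero rows, so rank(A) = 4.
A has 5 columns; by rank–nullity, nullity = 5 − 4 = 1.

1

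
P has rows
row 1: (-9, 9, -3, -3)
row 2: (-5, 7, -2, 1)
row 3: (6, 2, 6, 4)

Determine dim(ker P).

Row reduce to echelon form.
R2 ← R2 − (5/9)·R1: [0, 2, -1/3, 8/3]
R3 ← R3 + (2/3)·R1: [0, 8, 4, 2]
R3 ← R3 − (4)·R2: [0, 0, 16/3, -26/3]
3 nonzero rows, so rank(P) = 3.
P has 4 columns; by rank–nullity, nullity = 4 − 3 = 1.

1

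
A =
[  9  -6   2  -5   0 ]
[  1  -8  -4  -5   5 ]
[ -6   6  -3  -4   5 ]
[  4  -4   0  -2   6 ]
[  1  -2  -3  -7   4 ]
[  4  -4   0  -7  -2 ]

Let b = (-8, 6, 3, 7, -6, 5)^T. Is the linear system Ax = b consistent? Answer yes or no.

no

Row reduce the augmented matrix [A | b].
R2 ← R2 − (1/9)·R1: [0, -22/3, -38/9, -40/9, 5, 62/9]
R3 ← R3 + (2/3)·R1: [0, 2, -5/3, -22/3, 5, -7/3]
R4 ← R4 − (4/9)·R1: [0, -4/3, -8/9, 2/9, 6, 95/9]
R5 ← R5 − (1/9)·R1: [0, -4/3, -29/9, -58/9, 4, -46/9]
R6 ← R6 − (4/9)·R1: [0, -4/3, -8/9, -43/9, -2, 77/9]
R3 ← R3 + (3/11)·R2: [0, 0, -31/11, -94/11, 70/11, -5/11]
R4 ← R4 − (2/11)·R2: [0, 0, -4/33, 34/33, 56/11, 307/33]
R5 ← R5 − (2/11)·R2: [0, 0, -27/11, -62/11, 34/11, -70/11]
R6 ← R6 − (2/11)·R2: [0, 0, -4/33, -131/33, -32/11, 241/33]
R4 ← R4 − (4/93)·R3: [0, 0, 0, 130/93, 448/93, 289/31]
R5 ← R5 − (27/31)·R3: [0, 0, 0, 56/31, -76/31, -185/31]
R6 ← R6 − (4/93)·R3: [0, 0, 0, -335/93, -296/93, 227/31]
R5 ← R5 − (84/65)·R4: [0, 0, 0, 0, -564/65, -1171/65]
R6 ← R6 + (67/26)·R4: [0, 0, 0, 0, 120/13, 815/26]
R6 ← R6 + (50/47)·R5: [0, 0, 0, 0, 0, 1145/94]
The echelon form has 6 nonzero rows; the last pivot sits in the augmented column, so rank(A) = 5 but rank([A|b]) = 6.
Since the ranks differ, the system is inconsistent.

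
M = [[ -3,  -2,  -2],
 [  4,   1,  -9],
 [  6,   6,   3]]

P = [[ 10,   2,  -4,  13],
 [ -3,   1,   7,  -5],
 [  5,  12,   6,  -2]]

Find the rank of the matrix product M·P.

3

First compute MP:
[[-34, -32, -14, -25],
 [ -8, -99, -63,  65],
 [ 57,  54,  36,  42]]
Now row reduce the product.
R2 ← R2 − (4/17)·R1: [0, -1555/17, -1015/17, 1205/17]
R3 ← R3 + (57/34)·R1: [0, 6/17, 213/17, 3/34]
R3 ← R3 + (6/1555)·R2: [0, 0, 3825/311, 225/622]
3 nonzero rows, so rank(MP) = 3.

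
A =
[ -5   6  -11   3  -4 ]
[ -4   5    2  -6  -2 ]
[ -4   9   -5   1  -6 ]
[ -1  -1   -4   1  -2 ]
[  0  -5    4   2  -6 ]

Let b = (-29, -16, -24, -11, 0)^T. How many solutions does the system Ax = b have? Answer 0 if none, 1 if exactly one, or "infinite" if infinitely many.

Row reduce the augmented matrix [A | b].
R2 ← R2 − (4/5)·R1: [0, 1/5, 54/5, -42/5, 6/5, 36/5]
R3 ← R3 − (4/5)·R1: [0, 21/5, 19/5, -7/5, -14/5, -4/5]
R4 ← R4 − (1/5)·R1: [0, -11/5, -9/5, 2/5, -6/5, -26/5]
R3 ← R3 − (21)·R2: [0, 0, -223, 175, -28, -152]
R4 ← R4 + (11)·R2: [0, 0, 117, -92, 12, 74]
R5 ← R5 + (25)·R2: [0, 0, 274, -208, 24, 180]
R4 ← R4 + (117/223)·R3: [0, 0, 0, -41/223, -600/223, -1282/223]
R5 ← R5 + (274/223)·R3: [0, 0, 0, 1566/223, -2320/223, -1508/223]
R5 ← R5 + (1566/41)·R4: [0, 0, 0, 0, -4640/41, -9280/41]
The echelon form has 5 nonzero rows, and every pivot lies in the first 5 columns, so rank(A) = rank([A|b]) = 5.
The system is consistent.
rank = 5 = number of unknowns, so the solution is unique.

1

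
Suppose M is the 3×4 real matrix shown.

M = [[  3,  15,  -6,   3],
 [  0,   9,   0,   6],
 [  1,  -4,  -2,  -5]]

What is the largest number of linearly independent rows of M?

Row reduce to echelon form.
R3 ← R3 − (1/3)·R1: [0, -9, 0, -6]
R3 ← R3 + R2: [0, 0, 0, 0]
Echelon form has 2 nonzero rows, so rank(M) = 2.
The rank gives the maximum number of linearly independent rows: 2.

2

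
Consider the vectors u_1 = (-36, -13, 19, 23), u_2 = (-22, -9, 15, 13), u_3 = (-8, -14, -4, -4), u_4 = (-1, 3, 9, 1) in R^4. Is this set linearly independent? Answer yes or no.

Form the matrix with these vectors as rows and row reduce.
R2 ← R2 − (11/18)·R1: [0, -19/18, 61/18, -19/18]
R3 ← R3 − (2/9)·R1: [0, -100/9, -74/9, -82/9]
R4 ← R4 − (1/36)·R1: [0, 121/36, 305/36, 13/36]
R3 ← R3 − (200/19)·R2: [0, 0, -834/19, 2]
R4 ← R4 + (121/38)·R2: [0, 0, 366/19, -3]
R4 ← R4 + (61/139)·R3: [0, 0, 0, -295/139]
4 nonzero rows, so the 4 vectors span a space of dimension 4.
Since 4 = 4, the vectors are linearly independent.

yes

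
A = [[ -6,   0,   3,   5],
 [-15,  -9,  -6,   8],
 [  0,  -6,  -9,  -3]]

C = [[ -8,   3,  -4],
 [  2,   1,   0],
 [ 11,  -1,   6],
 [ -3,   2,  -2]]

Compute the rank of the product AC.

2

First compute AC:
[[ 66, -11,  32],
 [ 12, -32,   8],
 [-102,  -3, -48]]
Now row reduce the product.
R2 ← R2 − (2/11)·R1: [0, -30, 24/11]
R3 ← R3 + (17/11)·R1: [0, -20, 16/11]
R3 ← R3 − (2/3)·R2: [0, 0, 0]
2 nonzero rows, so rank(AC) = 2.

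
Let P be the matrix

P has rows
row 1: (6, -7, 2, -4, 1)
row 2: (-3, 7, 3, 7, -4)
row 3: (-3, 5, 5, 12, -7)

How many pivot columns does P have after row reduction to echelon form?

3

Row reduce to echelon form.
R2 ← R2 + (1/2)·R1: [0, 7/2, 4, 5, -7/2]
R3 ← R3 + (1/2)·R1: [0, 3/2, 6, 10, -13/2]
R3 ← R3 − (3/7)·R2: [0, 0, 30/7, 55/7, -5]
Echelon form has 3 nonzero rows, so rank(P) = 3.
Each nonzero row contributes one pivot column: 3 pivot columns.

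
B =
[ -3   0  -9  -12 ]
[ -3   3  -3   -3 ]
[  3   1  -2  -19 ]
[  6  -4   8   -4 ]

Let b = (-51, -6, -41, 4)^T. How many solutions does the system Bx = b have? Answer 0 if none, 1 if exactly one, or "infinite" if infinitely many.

1

Row reduce the augmented matrix [B | b].
R2 ← R2 − R1: [0, 3, 6, 9, 45]
R3 ← R3 + R1: [0, 1, -11, -31, -92]
R4 ← R4 + (2)·R1: [0, -4, -10, -28, -98]
R3 ← R3 − (1/3)·R2: [0, 0, -13, -34, -107]
R4 ← R4 + (4/3)·R2: [0, 0, -2, -16, -38]
R4 ← R4 − (2/13)·R3: [0, 0, 0, -140/13, -280/13]
The echelon form has 4 nonzero rows, and every pivot lies in the first 4 columns, so rank(B) = rank([B|b]) = 4.
The system is consistent.
rank = 4 = number of unknowns, so the solution is unique.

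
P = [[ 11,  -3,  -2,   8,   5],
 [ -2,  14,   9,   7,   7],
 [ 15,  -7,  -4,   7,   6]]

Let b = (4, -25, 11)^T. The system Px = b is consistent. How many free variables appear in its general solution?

Row reduce the augmented matrix [P | b].
R2 ← R2 + (2/11)·R1: [0, 148/11, 95/11, 93/11, 87/11, -267/11]
R3 ← R3 − (15/11)·R1: [0, -32/11, -14/11, -43/11, -9/11, 61/11]
R3 ← R3 + (8/37)·R2: [0, 0, 22/37, -77/37, 33/37, 11/37]
The echelon form has 3 nonzero rows, and every pivot lies in the first 5 columns, so rank(P) = rank([P|b]) = 3.
The system is consistent.
Free variables = (unknowns) − (rank) = 5 − 3 = 2.

2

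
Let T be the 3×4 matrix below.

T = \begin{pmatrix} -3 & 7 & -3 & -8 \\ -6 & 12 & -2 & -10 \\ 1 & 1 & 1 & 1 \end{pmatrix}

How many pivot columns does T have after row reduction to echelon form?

3

Row reduce to echelon form.
R2 ← R2 − (2)·R1: [0, -2, 4, 6]
R3 ← R3 + (1/3)·R1: [0, 10/3, 0, -5/3]
R3 ← R3 + (5/3)·R2: [0, 0, 20/3, 25/3]
Echelon form has 3 nonzero rows, so rank(T) = 3.
Each nonzero row contributes one pivot column: 3 pivot columns.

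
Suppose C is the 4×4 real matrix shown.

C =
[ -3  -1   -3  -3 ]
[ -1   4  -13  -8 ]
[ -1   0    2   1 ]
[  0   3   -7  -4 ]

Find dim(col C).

3

Row reduce to echelon form.
R2 ← R2 − (1/3)·R1: [0, 13/3, -12, -7]
R3 ← R3 − (1/3)·R1: [0, 1/3, 3, 2]
R3 ← R3 − (1/13)·R2: [0, 0, 51/13, 33/13]
R4 ← R4 − (9/13)·R2: [0, 0, 17/13, 11/13]
R4 ← R4 − (1/3)·R3: [0, 0, 0, 0]
Echelon form has 3 nonzero rows, so rank(C) = 3.
The column space has dimension equal to the rank: 3.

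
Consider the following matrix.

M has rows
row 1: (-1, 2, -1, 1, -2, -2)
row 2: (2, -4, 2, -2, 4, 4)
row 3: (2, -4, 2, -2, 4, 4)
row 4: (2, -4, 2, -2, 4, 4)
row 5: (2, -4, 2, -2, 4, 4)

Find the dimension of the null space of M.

5

Row reduce to echelon form.
R2 ← R2 + (2)·R1: [0, 0, 0, 0, 0, 0]
R3 ← R3 + (2)·R1: [0, 0, 0, 0, 0, 0]
R4 ← R4 + (2)·R1: [0, 0, 0, 0, 0, 0]
R5 ← R5 + (2)·R1: [0, 0, 0, 0, 0, 0]
1 nonzero row, so rank(M) = 1.
M has 6 columns; by rank–nullity, nullity = 6 − 1 = 5.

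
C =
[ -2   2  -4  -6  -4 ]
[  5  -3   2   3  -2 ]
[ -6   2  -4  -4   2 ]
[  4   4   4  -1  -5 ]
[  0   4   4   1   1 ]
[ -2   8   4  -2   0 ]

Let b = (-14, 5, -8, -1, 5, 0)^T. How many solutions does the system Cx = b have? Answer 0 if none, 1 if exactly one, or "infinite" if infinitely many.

infinite

Row reduce the augmented matrix [C | b].
R2 ← R2 + (5/2)·R1: [0, 2, -8, -12, -12, -30]
R3 ← R3 − (3)·R1: [0, -4, 8, 14, 14, 34]
R4 ← R4 + (2)·R1: [0, 8, -4, -13, -13, -29]
R6 ← R6 − R1: [0, 6, 8, 4, 4, 14]
R3 ← R3 + (2)·R2: [0, 0, -8, -10, -10, -26]
R4 ← R4 − (4)·R2: [0, 0, 28, 35, 35, 91]
R5 ← R5 − (2)·R2: [0, 0, 20, 25, 25, 65]
R6 ← R6 − (3)·R2: [0, 0, 32, 40, 40, 104]
R4 ← R4 + (7/2)·R3: [0, 0, 0, 0, 0, 0]
R5 ← R5 + (5/2)·R3: [0, 0, 0, 0, 0, 0]
R6 ← R6 + (4)·R3: [0, 0, 0, 0, 0, 0]
The echelon form has 3 nonzero rows, and every pivot lies in the first 5 columns, so rank(C) = rank([C|b]) = 3.
The system is consistent.
rank = 3 < 5 unknowns, so there are infinitely many solutions.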